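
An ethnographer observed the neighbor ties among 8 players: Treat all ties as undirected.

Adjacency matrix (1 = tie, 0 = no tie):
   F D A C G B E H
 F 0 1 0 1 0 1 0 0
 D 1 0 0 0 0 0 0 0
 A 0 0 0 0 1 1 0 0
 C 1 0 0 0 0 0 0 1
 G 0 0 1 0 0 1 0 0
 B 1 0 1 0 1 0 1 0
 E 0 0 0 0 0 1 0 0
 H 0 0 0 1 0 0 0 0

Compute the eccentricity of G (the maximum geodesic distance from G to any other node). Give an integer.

Distances from G: A:1, B:1, C:3, D:3, E:2, F:2, H:4.
The largest is 4 (to H), so the eccentricity of G is 4.

4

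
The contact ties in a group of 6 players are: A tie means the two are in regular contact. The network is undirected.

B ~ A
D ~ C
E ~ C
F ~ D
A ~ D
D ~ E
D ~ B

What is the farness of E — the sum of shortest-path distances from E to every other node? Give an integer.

Distances from E: A:2, B:2, C:1, D:1, F:2.
Sum = 2 + 2 + 1 + 1 + 2 = 8.

8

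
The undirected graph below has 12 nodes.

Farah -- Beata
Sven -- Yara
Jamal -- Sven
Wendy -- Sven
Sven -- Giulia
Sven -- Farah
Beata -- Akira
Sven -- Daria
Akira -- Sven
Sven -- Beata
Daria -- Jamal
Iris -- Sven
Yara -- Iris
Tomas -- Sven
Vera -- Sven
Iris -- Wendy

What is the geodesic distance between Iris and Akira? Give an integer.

2

One shortest route is Iris – Sven – Akira, which uses 2 edges, and Iris and Akira are not directly tied, so nothing shorter exists. So d(Iris,Akira) = 2.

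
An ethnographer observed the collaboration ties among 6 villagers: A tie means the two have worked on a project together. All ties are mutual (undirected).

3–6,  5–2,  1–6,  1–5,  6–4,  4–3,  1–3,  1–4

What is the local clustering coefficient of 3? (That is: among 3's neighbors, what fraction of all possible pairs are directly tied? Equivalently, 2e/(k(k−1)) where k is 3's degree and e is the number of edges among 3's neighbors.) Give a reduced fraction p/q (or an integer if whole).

3's neighbors: 1, 4, and 6 (k = 3).
Possible neighbor pairs: C(3,2) = 3. Edges among them: 1–4, 1–6, 4–6 → e = 3.
Clustering(3) = 3/3 = 1.

1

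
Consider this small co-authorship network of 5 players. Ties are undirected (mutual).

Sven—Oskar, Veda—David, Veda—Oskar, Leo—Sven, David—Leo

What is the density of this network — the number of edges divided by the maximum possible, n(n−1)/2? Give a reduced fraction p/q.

1/2

There are 5 edges and 5 nodes, so the maximum possible is C(5,2) = 10.
Density = 5/10 = 1/2.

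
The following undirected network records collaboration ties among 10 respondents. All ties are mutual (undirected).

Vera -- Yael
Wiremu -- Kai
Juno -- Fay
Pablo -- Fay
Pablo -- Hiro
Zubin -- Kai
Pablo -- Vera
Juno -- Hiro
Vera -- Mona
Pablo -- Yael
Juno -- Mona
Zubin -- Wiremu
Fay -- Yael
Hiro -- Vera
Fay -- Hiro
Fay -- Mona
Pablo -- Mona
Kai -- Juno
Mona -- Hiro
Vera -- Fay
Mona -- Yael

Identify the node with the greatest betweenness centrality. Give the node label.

Unnormalized betweenness of each node: Fay:59/12, Hiro:8/3, Juno:18, Kai:14, Mona:59/12, Pablo:1/4, Vera:1/4, Wiremu:0, Yael:0, Zubin:0.
Juno has the largest value, 18, making it the main broker — the node through which the most shortest paths run.

Juno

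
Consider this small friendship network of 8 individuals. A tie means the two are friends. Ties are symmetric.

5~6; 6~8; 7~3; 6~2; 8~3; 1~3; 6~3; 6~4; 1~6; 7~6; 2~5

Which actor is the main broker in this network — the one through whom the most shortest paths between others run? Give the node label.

6

Unnormalized betweenness of each node: 1:0, 2:0, 3:3/2, 4:0, 5:0, 6:31/2, 7:0, 8:0.
6 has the largest value, 31/2, making it the main broker — the node through which the most shortest paths run.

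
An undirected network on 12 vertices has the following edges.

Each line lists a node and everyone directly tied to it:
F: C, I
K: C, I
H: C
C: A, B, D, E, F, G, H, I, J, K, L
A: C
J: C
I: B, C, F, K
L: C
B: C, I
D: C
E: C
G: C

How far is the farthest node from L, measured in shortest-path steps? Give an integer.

Distances from L: A:2, B:2, C:1, D:2, E:2, F:2, G:2, H:2, I:2, J:2, K:2.
The largest is 2 (to H, B, D, F, G, K, E, J, I, and A), so the eccentricity of L is 2.

2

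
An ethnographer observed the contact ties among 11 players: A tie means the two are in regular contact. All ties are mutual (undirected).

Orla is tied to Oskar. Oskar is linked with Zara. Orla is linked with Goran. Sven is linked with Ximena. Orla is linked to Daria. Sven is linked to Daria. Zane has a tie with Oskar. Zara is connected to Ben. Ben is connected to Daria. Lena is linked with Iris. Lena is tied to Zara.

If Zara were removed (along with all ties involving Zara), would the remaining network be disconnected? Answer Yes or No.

Yes

Removing Zara leaves {Ben, Daria, Goran, Orla, Oskar, Sven, Ximena, and Zane} with no path to {Iris and Lena}, so the network splits into 2 components. Zara is a cut vertex.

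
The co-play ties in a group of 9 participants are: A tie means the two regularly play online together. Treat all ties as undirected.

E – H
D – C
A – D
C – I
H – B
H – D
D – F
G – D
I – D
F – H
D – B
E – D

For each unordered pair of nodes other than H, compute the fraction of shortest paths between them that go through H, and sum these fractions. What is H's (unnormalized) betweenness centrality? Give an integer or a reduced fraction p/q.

3/2

Pairs whose geodesics pass through H — B–F: 1/2; B–E: 1/2; F–E: 1/2.
All other pairs contribute 0.
Summing the contributions gives betweenness(H) = 3/2.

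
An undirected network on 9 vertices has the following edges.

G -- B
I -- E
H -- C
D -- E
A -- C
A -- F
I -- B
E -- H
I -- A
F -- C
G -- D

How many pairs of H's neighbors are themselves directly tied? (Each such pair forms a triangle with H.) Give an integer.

H's neighbors are C and E, but none of them are tied to each other, so no triangle contains H.

0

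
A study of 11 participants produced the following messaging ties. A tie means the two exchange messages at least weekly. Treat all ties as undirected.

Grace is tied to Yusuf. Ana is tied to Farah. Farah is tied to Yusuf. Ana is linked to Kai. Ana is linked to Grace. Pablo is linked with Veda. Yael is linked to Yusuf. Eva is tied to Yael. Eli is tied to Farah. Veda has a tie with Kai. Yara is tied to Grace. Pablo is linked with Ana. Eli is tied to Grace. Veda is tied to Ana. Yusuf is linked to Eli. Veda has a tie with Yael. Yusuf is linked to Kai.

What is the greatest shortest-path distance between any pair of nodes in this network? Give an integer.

4

Eccentricity of each node (its greatest distance to any other): Ana:3, Eli:3, Eva:4, Farah:3, Grace:3, Kai:3, Pablo:3, Veda:3, Yael:3, Yara:4, Yusuf:3.
The maximum eccentricity is 4, realized for instance by the pair Eva–Yara via Eva – Yael – Yusuf – Grace – Yara. So the diameter is 4.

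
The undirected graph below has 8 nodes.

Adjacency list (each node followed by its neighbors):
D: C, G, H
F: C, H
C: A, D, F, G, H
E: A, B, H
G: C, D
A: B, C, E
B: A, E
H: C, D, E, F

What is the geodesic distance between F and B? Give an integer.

3

One shortest route is F – C – A – B, which uses 3 edges, and at distance 2 from F we only reach {A, D, E, G}, which does not include B. So d(F,B) = 3.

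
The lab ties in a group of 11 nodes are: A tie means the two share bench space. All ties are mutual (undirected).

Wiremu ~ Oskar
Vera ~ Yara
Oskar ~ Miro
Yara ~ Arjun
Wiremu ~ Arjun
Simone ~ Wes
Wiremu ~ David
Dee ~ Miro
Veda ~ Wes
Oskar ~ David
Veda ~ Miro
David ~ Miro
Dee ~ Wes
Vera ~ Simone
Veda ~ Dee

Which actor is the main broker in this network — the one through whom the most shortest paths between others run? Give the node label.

Unnormalized betweenness of each node: Arjun:8, David:4, Dee:4, Miro:13, Oskar:4, Simone:8, Veda:4, Vera:7, Wes:10, Wiremu:10, Yara:7.
Miro has the largest value, 13, making it the main broker — the node through which the most shortest paths run.

Miro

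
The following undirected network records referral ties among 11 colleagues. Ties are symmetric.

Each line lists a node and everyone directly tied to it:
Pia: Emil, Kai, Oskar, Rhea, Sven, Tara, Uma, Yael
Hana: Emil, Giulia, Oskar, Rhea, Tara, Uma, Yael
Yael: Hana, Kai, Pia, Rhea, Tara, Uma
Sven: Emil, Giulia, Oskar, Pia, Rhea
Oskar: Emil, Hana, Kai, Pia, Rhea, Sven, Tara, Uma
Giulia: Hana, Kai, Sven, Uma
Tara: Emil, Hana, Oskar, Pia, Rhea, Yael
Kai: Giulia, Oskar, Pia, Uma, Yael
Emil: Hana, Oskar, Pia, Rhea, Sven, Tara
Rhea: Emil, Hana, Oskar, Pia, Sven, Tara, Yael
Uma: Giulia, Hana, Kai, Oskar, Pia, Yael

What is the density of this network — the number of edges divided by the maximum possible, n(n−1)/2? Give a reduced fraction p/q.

There are 34 edges and 11 nodes, so the maximum possible is C(11,2) = 55.
Density = 34/55.

34/55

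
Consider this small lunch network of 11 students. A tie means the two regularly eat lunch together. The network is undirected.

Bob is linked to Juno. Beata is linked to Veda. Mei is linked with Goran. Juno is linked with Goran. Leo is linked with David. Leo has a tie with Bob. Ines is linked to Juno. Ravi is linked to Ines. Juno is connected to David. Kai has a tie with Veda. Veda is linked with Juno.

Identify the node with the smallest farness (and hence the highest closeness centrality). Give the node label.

Juno

Farness (sum of distances to all others) for each node — Beata:29, Bob:22, David:22, Goran:22, Ines:22, Juno:15, Kai:29, Leo:29, Mei:31, Ravi:31, Veda:20.
The smallest farness is 15, for Juno, so Juno has the highest closeness.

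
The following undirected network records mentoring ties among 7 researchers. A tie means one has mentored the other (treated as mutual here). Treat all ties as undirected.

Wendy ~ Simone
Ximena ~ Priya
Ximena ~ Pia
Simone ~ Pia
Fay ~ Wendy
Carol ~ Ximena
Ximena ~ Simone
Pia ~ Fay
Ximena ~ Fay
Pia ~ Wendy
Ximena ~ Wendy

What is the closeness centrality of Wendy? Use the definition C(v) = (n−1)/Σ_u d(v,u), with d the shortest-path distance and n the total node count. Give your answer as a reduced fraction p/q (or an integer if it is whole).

3/4

Distances from Wendy: Carol:2, Fay:1, Pia:1, Priya:2, Simone:1, Ximena:1. Sum = 8.
n = 7, so closeness = 6/8 = 3/4.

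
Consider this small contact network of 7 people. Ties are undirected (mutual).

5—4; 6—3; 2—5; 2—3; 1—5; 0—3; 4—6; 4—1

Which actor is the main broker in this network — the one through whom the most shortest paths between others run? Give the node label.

Unnormalized betweenness of each node: 0:0, 1:0, 2:3, 3:6, 4:3, 5:3, 6:3.
3 has the largest value, 6, making it the main broker — the node through which the most shortest paths run.

3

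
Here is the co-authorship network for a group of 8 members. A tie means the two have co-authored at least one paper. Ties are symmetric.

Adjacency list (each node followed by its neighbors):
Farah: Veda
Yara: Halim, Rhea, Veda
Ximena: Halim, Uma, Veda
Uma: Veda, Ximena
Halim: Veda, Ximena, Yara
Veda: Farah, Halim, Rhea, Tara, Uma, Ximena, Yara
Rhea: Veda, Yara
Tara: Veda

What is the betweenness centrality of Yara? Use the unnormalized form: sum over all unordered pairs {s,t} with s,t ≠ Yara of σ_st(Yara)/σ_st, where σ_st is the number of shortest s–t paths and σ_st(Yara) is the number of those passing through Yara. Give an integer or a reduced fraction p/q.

Pairs whose geodesics pass through Yara — Rhea–Halim: 1/2.
All other pairs contribute 0.
Summing the contributions gives betweenness(Yara) = 1/2.

1/2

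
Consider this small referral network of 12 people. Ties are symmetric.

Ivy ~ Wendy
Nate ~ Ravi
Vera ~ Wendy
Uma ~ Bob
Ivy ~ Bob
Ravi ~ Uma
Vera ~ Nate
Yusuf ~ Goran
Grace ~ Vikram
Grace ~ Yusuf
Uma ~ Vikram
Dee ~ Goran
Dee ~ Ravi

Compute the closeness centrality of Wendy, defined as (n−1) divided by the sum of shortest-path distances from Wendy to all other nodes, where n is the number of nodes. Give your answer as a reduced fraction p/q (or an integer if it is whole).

Distances from Wendy: Bob:2, Dee:4, Goran:5, Grace:5, Ivy:1, Nate:2, Ravi:3, Uma:3, Vera:1, Vikram:4, Yusuf:6. Sum = 36.
n = 12, so closeness = 11/36.

11/36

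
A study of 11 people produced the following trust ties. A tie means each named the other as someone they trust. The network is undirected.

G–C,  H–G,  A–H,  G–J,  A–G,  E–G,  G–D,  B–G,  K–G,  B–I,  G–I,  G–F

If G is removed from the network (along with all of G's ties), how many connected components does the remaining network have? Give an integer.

8

Without G, the remaining ties split the others into: {A, H}; {K}; {B, I}; {J}; {C}; {F}; {D}; {E}.
That's 8 separate components.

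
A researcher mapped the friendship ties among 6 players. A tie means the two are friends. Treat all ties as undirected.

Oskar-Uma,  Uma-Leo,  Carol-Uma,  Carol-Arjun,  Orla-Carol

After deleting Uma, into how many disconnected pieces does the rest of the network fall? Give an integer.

3

Without Uma, the remaining ties split the others into: {Arjun, Carol, Orla}; {Oskar}; {Leo}.
That's 3 separate components.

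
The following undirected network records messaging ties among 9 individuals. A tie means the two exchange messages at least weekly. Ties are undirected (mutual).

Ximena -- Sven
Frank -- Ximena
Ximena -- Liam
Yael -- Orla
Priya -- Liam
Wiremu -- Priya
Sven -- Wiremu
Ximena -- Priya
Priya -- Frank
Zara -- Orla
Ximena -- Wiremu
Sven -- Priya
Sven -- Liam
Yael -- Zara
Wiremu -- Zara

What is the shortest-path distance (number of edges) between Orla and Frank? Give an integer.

One shortest route is Orla – Zara – Wiremu – Ximena – Frank, which uses 4 edges, and at distance 3 from Orla we only reach {Priya, Sven, Ximena}, which does not include Frank. So d(Orla,Frank) = 4.

4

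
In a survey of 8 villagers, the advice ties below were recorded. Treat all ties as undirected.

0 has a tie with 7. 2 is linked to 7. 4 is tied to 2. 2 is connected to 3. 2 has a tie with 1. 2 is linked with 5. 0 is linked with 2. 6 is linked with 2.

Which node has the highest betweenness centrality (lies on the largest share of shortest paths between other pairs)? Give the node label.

Unnormalized betweenness of each node: 0:0, 1:0, 2:20, 3:0, 4:0, 5:0, 6:0, 7:0.
2 has the largest value, 20, making it the main broker — the node through which the most shortest paths run.

2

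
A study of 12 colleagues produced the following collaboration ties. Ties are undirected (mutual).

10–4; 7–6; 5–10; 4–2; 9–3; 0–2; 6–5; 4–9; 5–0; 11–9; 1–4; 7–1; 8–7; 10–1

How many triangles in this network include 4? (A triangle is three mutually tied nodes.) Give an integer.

1

4's neighbors: 1, 2, 9, and 10.
Neighbor pairs that are themselves tied: 4–1–10. Each forms one triangle with 4, for 1 in total.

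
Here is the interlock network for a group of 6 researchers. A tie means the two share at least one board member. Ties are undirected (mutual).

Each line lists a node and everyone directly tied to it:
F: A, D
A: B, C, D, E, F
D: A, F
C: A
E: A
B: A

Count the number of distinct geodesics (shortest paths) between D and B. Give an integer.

1

The shortest distance is 2, and the only length-2 path is D–A–B. So there is exactly 1 shortest path.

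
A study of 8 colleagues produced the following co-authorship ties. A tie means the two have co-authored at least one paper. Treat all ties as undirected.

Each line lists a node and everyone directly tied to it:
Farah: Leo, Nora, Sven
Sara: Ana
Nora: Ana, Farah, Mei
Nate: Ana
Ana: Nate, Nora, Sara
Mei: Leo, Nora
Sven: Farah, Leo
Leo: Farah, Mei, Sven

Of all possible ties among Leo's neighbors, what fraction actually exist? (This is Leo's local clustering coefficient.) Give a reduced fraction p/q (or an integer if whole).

Leo's neighbors: Farah, Mei, and Sven (k = 3).
Possible neighbor pairs: C(3,2) = 3. Edges among them: Farah–Sven → e = 1.
Clustering(Leo) = 1/3.

1/3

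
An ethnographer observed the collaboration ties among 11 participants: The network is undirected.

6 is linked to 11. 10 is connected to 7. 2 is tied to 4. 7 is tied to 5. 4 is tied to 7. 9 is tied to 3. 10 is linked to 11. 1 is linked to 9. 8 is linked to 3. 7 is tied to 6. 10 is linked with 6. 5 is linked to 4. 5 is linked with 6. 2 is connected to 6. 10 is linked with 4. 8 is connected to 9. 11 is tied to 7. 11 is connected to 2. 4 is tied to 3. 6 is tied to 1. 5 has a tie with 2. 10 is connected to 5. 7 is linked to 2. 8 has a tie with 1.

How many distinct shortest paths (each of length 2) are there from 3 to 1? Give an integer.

The shortest distance is 2. The length-2 paths are: 3–9–1; 3–8–1.
That gives 2 distinct shortest paths.

2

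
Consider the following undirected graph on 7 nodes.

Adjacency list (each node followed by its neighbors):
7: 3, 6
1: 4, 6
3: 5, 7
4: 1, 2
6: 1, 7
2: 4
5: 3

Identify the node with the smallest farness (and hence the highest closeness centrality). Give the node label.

Farness (sum of distances to all others) for each node — 1:13, 2:21, 3:16, 4:16, 5:21, 6:12, 7:13.
The smallest farness is 12, for 6, so 6 has the highest closeness.

6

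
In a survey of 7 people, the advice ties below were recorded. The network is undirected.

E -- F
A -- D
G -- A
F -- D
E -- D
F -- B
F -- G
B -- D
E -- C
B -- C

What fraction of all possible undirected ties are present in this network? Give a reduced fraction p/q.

10/21

There are 10 edges and 7 nodes, so the maximum possible is C(7,2) = 21.
Density = 10/21.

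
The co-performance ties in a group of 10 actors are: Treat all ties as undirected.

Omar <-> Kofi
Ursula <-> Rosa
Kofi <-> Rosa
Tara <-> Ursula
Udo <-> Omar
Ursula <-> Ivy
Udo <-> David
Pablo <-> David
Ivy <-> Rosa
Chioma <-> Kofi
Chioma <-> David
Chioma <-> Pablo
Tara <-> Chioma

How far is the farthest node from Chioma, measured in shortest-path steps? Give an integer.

3

Distances from Chioma: David:1, Ivy:3, Kofi:1, Omar:2, Pablo:1, Rosa:2, Tara:1, Udo:2, Ursula:2.
The largest is 3 (to Ivy), so the eccentricity of Chioma is 3.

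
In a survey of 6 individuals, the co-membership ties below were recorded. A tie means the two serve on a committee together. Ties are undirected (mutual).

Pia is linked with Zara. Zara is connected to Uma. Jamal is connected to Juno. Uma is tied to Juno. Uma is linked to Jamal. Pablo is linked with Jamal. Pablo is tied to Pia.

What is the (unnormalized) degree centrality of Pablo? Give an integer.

Pablo is directly tied to Jamal and Pia. That is 2 neighbors, so the degree of Pablo is 2.

2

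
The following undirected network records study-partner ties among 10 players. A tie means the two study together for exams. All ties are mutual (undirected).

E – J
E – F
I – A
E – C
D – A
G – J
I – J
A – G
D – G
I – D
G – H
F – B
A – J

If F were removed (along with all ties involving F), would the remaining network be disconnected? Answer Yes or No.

Removing F leaves {A, C, D, E, G, H, I, and J} with no path to {B}, so the network splits into 2 components. F is a cut vertex.

Yes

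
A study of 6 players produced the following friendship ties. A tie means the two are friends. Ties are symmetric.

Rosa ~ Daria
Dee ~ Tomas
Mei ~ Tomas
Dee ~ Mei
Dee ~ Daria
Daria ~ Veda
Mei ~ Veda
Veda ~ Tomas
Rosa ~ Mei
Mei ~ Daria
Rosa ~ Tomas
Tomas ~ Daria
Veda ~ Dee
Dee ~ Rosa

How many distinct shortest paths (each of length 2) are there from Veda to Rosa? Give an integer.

The shortest distance is 2. The length-2 paths are: Veda–Dee–Rosa; Veda–Tomas–Rosa; Veda–Daria–Rosa; Veda–Mei–Rosa.
That gives 4 distinct shortest paths.

4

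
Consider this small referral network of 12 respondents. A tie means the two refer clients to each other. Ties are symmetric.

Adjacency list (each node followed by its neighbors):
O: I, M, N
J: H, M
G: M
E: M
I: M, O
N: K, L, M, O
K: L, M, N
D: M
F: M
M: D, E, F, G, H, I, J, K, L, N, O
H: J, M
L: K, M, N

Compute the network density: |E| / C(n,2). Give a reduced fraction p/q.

There are 17 edges and 12 nodes, so the maximum possible is C(12,2) = 66.
Density = 17/66.

17/66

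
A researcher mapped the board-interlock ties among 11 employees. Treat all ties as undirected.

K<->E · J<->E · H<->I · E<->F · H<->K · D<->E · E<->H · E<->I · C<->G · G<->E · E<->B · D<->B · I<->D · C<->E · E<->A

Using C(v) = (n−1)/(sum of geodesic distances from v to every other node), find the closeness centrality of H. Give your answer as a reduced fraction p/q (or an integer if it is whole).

10/17

Distances from H: A:2, B:2, C:2, D:2, E:1, F:2, G:2, I:1, J:2, K:1. Sum = 17.
n = 11, so closeness = 10/17.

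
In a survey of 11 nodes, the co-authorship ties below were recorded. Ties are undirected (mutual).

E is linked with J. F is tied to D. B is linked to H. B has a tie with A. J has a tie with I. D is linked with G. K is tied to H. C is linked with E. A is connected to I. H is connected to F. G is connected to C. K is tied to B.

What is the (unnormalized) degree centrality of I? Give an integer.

2

I is directly tied to A and J. That is 2 neighbors, so the degree of I is 2.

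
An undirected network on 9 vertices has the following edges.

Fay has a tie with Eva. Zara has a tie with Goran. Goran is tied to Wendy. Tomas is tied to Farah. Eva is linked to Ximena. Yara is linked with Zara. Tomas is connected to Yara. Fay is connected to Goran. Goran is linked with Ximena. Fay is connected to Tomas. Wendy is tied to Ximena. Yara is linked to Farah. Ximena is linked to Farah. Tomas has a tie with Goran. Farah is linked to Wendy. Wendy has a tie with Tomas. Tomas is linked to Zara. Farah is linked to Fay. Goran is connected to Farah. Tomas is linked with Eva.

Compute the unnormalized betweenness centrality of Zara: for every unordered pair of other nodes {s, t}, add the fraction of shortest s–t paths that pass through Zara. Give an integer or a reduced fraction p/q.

1/3

Pairs whose geodesics pass through Zara — Goran–Yara: 1/3.
All other pairs contribute 0.
Summing the contributions gives betweenness(Zara) = 1/3.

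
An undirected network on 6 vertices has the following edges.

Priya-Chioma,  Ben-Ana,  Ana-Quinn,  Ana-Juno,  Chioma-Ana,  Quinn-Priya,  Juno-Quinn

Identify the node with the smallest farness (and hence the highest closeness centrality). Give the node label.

Ana

Farness (sum of distances to all others) for each node — Ana:6, Ben:10, Chioma:8, Juno:8, Priya:9, Quinn:7.
The smallest farness is 6, for Ana, so Ana has the highest closeness.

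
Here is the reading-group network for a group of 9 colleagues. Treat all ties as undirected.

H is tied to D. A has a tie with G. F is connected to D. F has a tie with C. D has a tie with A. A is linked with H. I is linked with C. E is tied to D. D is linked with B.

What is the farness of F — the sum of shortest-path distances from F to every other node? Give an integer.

15

Distances from F: A:2, B:2, C:1, D:1, E:2, G:3, H:2, I:2.
Sum = 2 + 2 + 1 + 1 + 2 + 3 + 2 + 2 = 15.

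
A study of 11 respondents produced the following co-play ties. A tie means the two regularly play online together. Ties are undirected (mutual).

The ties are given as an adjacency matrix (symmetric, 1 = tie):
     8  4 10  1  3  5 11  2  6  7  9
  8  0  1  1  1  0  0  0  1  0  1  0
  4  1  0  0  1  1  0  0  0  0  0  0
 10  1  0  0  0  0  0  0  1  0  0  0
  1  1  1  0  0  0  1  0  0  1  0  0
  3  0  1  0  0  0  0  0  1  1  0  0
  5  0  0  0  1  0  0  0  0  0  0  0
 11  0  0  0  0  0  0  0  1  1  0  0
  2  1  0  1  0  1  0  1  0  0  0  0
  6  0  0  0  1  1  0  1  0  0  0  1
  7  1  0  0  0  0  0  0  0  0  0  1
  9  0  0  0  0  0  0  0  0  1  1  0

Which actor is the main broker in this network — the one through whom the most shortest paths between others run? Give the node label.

Unnormalized betweenness of each node: 1:137/12, 2:6, 3:3, 4:11/6, 5:0, 6:61/6, 7:8/3, 8:167/12, 9:11/6, 10:0, 11:7/6.
8 has the largest value, 167/12, making it the main broker — the node through which the most shortest paths run.

8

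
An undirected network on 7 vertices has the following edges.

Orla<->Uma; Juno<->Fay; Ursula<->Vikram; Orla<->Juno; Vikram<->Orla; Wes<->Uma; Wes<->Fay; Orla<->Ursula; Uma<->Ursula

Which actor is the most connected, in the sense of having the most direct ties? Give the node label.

Orla

Degrees — Fay:2, Juno:2, Orla:4, Uma:3, Ursula:3, Vikram:2, Wes:2.
The maximum is 4, attained only by Orla.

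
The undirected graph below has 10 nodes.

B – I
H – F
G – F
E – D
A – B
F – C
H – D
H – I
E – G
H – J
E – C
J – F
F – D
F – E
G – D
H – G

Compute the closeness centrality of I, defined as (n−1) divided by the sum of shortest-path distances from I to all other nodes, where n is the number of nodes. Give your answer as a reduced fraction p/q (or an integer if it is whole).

Distances from I: A:2, B:1, C:3, D:2, E:3, F:2, G:2, H:1, J:2. Sum = 18.
n = 10, so closeness = 9/18 = 1/2.

1/2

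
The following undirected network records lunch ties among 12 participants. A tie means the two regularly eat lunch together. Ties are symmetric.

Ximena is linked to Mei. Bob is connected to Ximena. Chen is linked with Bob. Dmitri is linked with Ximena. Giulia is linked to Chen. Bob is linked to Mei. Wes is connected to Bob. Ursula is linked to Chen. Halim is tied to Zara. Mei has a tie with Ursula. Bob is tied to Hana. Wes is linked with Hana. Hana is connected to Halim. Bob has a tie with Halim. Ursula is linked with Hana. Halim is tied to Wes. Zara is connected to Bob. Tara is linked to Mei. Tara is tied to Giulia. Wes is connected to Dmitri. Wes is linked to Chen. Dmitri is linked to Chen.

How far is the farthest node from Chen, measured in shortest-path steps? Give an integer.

Distances from Chen: Bob:1, Dmitri:1, Giulia:1, Halim:2, Hana:2, Mei:2, Tara:2, Ursula:1, Wes:1, Ximena:2, Zara:2.
The largest is 2 (to Ximena, Mei, Hana, Tara, Halim, and Zara), so the eccentricity of Chen is 2.

2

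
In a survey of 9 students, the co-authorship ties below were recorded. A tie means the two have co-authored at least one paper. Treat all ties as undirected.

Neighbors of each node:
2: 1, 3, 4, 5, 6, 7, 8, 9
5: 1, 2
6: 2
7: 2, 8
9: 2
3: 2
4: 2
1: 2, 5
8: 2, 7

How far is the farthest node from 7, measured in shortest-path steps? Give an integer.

Distances from 7: 1:2, 2:1, 3:2, 4:2, 5:2, 6:2, 8:1, 9:2.
The largest is 2 (to 9, 3, 1, 5, 6, and 4), so the eccentricity of 7 is 2.

2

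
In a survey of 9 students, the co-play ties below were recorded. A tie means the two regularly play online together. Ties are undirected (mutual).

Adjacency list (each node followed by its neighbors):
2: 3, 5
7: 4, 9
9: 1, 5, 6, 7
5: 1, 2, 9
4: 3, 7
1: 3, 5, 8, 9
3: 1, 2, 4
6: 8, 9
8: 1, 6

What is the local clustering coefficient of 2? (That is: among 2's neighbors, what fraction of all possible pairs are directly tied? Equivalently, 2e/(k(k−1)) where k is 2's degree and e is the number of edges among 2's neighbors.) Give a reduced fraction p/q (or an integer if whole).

0

2's neighbors: 3 and 5 (k = 2).
Possible neighbor pairs: C(2,2) = 1. Edges among them: none → e = 0.
Clustering(2) = 0/1.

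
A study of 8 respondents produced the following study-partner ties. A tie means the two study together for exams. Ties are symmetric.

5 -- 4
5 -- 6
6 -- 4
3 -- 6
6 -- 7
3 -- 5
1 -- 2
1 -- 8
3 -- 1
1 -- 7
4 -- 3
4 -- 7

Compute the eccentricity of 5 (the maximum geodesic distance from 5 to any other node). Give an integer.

Distances from 5: 1:2, 2:3, 3:1, 4:1, 6:1, 7:2, 8:3.
The largest is 3 (to 2 and 8), so the eccentricity of 5 is 3.

3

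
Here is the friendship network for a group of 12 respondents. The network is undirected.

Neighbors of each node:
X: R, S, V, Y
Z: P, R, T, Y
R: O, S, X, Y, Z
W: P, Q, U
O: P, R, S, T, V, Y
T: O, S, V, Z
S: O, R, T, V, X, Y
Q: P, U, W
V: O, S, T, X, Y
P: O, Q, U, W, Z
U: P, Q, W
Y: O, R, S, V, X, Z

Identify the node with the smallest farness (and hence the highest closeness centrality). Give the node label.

Farness (sum of distances to all others) for each node — O:16, P:18, Q:26, R:20, S:19, T:21, U:26, V:20, W:26, X:25, Y:19, Z:18.
The smallest farness is 16, for O, so O has the highest closeness.

O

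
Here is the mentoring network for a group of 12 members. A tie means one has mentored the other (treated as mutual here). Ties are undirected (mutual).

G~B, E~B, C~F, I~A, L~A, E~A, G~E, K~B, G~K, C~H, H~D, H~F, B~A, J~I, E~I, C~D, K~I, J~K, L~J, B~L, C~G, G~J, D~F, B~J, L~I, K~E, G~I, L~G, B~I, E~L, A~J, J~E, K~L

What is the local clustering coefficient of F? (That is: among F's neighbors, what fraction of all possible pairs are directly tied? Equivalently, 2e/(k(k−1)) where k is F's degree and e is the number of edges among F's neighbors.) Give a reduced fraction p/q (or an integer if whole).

F's neighbors: C, D, and H (k = 3).
Possible neighbor pairs: C(3,2) = 3. Edges among them: C–D, C–H, D–H → e = 3.
Clustering(F) = 3/3 = 1.

1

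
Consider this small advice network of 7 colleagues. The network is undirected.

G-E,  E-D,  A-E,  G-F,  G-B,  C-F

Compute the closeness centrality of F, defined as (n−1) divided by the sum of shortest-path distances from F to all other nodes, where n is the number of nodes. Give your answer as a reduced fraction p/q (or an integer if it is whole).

1/2

Distances from F: A:3, B:2, C:1, D:3, E:2, G:1. Sum = 12.
n = 7, so closeness = 6/12 = 1/2.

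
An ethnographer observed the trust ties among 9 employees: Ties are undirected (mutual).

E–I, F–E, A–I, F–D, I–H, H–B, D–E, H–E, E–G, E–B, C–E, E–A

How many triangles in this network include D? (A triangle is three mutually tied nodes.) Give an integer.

1

D's neighbors: E and F.
Neighbor pairs that are themselves tied: D–E–F. Each forms one triangle with D, for 1 in total.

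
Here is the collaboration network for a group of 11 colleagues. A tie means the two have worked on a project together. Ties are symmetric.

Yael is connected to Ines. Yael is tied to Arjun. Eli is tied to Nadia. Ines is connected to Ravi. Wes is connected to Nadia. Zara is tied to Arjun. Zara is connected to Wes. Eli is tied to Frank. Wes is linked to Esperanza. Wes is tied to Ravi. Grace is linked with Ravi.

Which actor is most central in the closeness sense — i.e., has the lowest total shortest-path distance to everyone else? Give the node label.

Farness (sum of distances to all others) for each node — Arjun:28, Eli:30, Esperanza:27, Frank:39, Grace:30, Ines:26, Nadia:23, Ravi:21, Wes:18, Yael:31, Zara:23.
The smallest farness is 18, for Wes, so Wes has the highest closeness.

Wes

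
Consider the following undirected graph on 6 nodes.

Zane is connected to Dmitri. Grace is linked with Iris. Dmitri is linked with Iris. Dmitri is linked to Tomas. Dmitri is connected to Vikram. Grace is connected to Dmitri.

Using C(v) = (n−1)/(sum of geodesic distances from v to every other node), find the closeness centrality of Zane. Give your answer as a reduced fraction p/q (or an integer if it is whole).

5/9

Distances from Zane: Dmitri:1, Grace:2, Iris:2, Tomas:2, Vikram:2. Sum = 9.
n = 6, so closeness = 5/9.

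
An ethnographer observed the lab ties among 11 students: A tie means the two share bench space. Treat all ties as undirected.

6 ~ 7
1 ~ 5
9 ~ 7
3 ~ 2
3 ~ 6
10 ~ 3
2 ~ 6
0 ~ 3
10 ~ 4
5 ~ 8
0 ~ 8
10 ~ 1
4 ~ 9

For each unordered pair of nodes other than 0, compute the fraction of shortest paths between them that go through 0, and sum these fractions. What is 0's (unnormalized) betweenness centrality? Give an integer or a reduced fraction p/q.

Pairs whose geodesics pass through 0 — 3–5: 1/2; 3–8: 1; 2–5: 1/2; 2–8: 1; 6–5: 1/2; 6–8: 1; 7–5: 1/3; 7–8: 1; 9–8: 2/3; 4–8: 1/2; 10–8: 1/2.
All other pairs contribute 0.
Summing the contributions gives betweenness(0) = 15/2.

15/2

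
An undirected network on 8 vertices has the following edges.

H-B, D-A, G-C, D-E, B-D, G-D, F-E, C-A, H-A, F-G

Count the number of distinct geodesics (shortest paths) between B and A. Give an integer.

2

The shortest distance is 2. The length-2 paths are: B–D–A; B–H–A.
That gives 2 distinct shortest paths.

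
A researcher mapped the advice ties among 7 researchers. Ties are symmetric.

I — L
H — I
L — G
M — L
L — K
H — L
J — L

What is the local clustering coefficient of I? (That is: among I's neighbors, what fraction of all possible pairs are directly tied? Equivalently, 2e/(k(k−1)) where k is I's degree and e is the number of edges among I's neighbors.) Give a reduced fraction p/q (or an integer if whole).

I's neighbors: H and L (k = 2).
Possible neighbor pairs: C(2,2) = 1. Edges among them: H–L → e = 1.
Clustering(I) = 1/1.

1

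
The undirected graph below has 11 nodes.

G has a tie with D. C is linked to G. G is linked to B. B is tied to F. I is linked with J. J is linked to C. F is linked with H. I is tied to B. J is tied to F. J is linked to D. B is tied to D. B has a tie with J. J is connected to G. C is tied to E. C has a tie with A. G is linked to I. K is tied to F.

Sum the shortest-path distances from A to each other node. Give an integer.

Distances from A: B:3, C:1, D:3, E:2, F:3, G:2, H:4, I:3, J:2, K:4.
Sum = 3 + 1 + 3 + 2 + 3 + 2 + 4 + 3 + 2 + 4 = 27.

27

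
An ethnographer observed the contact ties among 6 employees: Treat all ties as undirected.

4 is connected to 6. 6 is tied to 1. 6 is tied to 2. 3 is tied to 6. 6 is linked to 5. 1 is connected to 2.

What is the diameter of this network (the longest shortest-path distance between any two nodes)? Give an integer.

Eccentricity of each node (its greatest distance to any other): 1:2, 2:2, 3:2, 4:2, 5:2, 6:1.
The maximum eccentricity is 2, realized for instance by the pair 5–3 via 5 – 6 – 3. So the diameter is 2.

2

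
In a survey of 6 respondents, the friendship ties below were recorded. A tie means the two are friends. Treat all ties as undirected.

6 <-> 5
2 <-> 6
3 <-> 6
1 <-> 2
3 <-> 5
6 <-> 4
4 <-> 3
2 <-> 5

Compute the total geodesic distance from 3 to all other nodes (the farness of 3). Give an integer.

8

Distances from 3: 1:3, 2:2, 4:1, 5:1, 6:1.
Sum = 3 + 2 + 1 + 1 + 1 = 8.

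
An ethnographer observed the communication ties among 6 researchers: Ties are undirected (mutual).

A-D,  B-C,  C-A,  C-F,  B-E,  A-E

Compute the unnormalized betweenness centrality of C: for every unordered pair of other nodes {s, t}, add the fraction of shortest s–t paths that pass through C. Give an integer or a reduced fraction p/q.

5

Pairs whose geodesics pass through C — A–F: 1; A–B: 1/2; F–D: 1; F–B: 1; F–E: 2/2; D–B: 1/2.
All other pairs contribute 0.
Summing the contributions gives betweenness(C) = 5.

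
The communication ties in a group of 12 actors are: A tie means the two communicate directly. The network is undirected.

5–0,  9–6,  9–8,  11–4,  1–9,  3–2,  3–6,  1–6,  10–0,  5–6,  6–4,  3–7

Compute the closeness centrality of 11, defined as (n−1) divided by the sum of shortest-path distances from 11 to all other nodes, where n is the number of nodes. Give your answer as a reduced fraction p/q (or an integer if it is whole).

11/36

Distances from 11: 0:4, 1:3, 2:4, 3:3, 4:1, 5:3, 6:2, 7:4, 8:4, 9:3, 10:5. Sum = 36.
n = 12, so closeness = 11/36.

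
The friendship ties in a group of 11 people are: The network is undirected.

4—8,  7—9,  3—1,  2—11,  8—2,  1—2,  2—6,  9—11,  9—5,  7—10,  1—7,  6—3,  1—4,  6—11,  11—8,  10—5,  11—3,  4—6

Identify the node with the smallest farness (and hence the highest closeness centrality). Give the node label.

11

Farness (sum of distances to all others) for each node — 1:17, 2:18, 3:19, 4:21, 5:25, 6:20, 7:19, 8:21, 9:18, 10:26, 11:16.
The smallest farness is 16, for 11, so 11 has the highest closeness.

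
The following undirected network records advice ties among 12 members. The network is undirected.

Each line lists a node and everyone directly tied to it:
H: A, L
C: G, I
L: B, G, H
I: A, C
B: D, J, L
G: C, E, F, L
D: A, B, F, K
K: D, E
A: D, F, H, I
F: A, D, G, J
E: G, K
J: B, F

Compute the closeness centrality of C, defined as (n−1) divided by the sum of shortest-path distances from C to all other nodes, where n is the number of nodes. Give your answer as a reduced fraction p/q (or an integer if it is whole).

11/25

Distances from C: A:2, B:3, D:3, E:2, F:2, G:1, H:3, I:1, J:3, K:3, L:2. Sum = 25.
n = 12, so closeness = 11/25.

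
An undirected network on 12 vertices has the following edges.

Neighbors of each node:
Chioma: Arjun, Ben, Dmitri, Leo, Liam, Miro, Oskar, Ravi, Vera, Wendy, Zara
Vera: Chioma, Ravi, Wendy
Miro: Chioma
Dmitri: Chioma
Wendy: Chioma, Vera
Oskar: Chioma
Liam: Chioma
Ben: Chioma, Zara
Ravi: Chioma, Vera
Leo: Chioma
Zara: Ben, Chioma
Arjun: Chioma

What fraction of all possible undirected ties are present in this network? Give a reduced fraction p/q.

7/33

There are 14 edges and 12 nodes, so the maximum possible is C(12,2) = 66.
Density = 14/66 = 7/33.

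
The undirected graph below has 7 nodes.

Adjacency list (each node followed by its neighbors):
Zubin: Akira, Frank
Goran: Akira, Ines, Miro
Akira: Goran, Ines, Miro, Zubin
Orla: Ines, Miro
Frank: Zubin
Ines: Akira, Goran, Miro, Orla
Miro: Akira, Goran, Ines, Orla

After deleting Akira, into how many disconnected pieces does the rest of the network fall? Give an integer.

Without Akira, the remaining ties split the others into: {Frank, Zubin}; {Goran, Ines, Miro, Orla}.
That's 2 separate components.

2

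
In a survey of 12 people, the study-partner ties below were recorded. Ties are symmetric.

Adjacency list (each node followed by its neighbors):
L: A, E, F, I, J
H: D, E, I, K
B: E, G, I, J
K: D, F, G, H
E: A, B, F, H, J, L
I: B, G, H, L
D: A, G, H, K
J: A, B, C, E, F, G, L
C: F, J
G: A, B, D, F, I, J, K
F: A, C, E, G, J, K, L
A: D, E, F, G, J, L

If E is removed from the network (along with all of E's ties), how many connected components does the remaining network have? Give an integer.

E's neighbors (A, B, F, H, J, and L) remain reachable from one another through other ties, so the rest of the network stays in one piece.

1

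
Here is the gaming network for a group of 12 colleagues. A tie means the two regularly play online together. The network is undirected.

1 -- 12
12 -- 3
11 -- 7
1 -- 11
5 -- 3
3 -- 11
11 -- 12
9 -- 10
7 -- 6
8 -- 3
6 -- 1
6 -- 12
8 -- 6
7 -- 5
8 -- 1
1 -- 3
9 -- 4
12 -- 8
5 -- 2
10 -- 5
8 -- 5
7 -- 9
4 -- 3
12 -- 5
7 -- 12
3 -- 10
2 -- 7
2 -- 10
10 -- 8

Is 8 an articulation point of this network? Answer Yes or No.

No

Even without 8, every remaining node can still reach every other (the residual graph is connected), so 8 is not a cut vertex.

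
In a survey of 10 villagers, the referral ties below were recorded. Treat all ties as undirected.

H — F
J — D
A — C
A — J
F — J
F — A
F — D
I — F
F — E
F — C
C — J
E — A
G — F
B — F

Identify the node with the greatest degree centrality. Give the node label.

F

Degrees — A:4, B:1, C:3, D:2, E:2, F:9, G:1, H:1, I:1, J:4.
The maximum is 9, attained only by F.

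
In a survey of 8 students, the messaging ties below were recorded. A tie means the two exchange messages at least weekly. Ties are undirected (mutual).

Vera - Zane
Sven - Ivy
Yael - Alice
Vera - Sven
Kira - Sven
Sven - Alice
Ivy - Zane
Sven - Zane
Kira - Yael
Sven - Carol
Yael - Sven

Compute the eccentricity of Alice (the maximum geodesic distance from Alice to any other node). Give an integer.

Distances from Alice: Carol:2, Ivy:2, Kira:2, Sven:1, Vera:2, Yael:1, Zane:2.
The largest is 2 (to Vera, Carol, Zane, Ivy, and Kira), so the eccentricity of Alice is 2.

2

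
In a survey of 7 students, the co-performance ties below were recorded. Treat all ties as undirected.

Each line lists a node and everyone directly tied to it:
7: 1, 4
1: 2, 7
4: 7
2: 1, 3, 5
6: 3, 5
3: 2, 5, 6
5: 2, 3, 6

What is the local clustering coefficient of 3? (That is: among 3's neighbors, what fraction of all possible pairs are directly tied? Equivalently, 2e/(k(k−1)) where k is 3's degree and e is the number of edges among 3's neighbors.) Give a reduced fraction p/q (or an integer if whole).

3's neighbors: 2, 5, and 6 (k = 3).
Possible neighbor pairs: C(3,2) = 3. Edges among them: 2–5, 5–6 → e = 2.
Clustering(3) = 2/3.

2/3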